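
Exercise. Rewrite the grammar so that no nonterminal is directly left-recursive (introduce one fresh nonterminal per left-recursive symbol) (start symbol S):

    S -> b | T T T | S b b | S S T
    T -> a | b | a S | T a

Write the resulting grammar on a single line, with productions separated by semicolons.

S -> b S' | T T T S'; T -> a T' | b T' | a S T'; S' -> b b S' | S T S' | eps; T' -> a T' | eps

S, T are directly left-recursive.
For S: α = {b b, S T}, β = {b, T T T}. Rewrite as S → β S' and S' → α S' | ε.
For T: α = {a}, β = {a, b, a S}. Rewrite as T → β T' and T' → α T' | ε.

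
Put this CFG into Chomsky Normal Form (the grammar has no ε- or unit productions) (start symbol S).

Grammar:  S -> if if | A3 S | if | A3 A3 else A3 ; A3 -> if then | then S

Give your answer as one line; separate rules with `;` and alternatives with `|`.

S -> X1 X1 | A3 S | if | A3 Y1; A3 -> X1 X3 | X3 S; X1 -> if; X2 -> else; X3 -> then; Y1 -> A3 Y2; Y2 -> X2 A3

Introduce a nonterminal for each terminal appearing in a rule of length ≥ 2: X1 → if, X2 → else, X3 → then.
Binarize each right-hand side of length ≥ 3 by chaining fresh nonterminals (Y1, Y2, …): affected rules were S → A3 A3 X2 A3.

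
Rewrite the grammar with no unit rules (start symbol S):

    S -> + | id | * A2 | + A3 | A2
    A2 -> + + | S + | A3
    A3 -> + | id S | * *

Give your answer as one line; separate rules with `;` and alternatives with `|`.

S -> + + | S + | + | id | * A2 | + A3 | id S | * *; A2 -> + + | S + | + | id S | * *; A3 -> + | id S | * *

Unit pairs: A2 ⇒* {A3}; S ⇒* {A2, A3}.
For each unit pair (A, B), copy every non-unit production of B to A, then drop all unit productions.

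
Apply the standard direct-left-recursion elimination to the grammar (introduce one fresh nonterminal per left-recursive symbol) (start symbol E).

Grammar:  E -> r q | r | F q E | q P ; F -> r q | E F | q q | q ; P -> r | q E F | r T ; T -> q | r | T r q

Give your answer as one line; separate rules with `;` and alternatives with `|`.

E -> r q | r | F q E | q P; F -> r q | E F | q q | q; P -> r | q E F | r T; T -> q T' | r T'; T' -> r q T' | ε

T is directly left-recursive.
For T: α = {r q}, β = {q, r}. Rewrite as T → β T' and T' → α T' | ε.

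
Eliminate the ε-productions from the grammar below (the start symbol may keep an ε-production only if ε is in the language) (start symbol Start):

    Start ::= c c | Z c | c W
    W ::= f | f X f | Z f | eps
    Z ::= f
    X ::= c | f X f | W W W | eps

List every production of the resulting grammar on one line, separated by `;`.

Nullable nonterminals: {W, X}.
ε ∉ L(G), so no ε-production is kept.
For each production, add variants omitting each subset of nullable occurrences: Start → c W gives c W | c. W → f X f gives f X f | f f. X → f X f gives f X f | f f. X → W W W gives W W W | W W | W.

Start ::= c c | Z c | c W | c; W ::= f | f X f | f f | Z f; Z ::= f; X ::= c | f X f | f f | W W W | W W | W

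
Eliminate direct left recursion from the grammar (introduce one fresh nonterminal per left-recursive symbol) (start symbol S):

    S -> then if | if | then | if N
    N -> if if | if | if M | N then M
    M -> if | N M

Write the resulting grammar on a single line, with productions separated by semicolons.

Directly left-recursive nonterminal: N.
For N: α = {then M}, β = {if if, if, if M}. Rewrite as N → β N' and N' → α N' | ε.

S -> then if | if | then | if N; N -> if if N' | if N' | if M N'; M -> if | N M; N' -> then M N' | ε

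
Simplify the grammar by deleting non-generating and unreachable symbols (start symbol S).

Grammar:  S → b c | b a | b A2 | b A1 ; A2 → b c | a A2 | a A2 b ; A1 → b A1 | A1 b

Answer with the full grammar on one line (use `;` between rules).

Generating nonterminals: {A2, S}.
Reachable from S after that: {A2, S}.
Removed useless symbols: {A1} and every production mentioning them.

S → b c | b a | b A2; A2 → b c | a A2 | a A2 b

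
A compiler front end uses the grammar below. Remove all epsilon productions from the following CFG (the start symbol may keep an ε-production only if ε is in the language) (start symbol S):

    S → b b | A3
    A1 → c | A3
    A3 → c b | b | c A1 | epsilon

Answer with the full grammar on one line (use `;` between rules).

The nullable symbols are {A1, A3, S}.
ε ∈ L(G) since S is nullable, so keep S → ε.
Add the nullable-subset variants: A3 → c A1 gives c A1 | c.

S → b b | A3 | epsilon; A1 → c | A3; A3 → c b | b | c A1 | c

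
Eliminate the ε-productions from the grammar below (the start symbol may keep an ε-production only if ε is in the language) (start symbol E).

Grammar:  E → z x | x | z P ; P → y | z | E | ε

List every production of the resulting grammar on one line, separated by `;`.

E → z x | x | z P | z; P → y | z | E

The nullable symbols are {P}.
ε ∉ L(G), so no ε-production is kept.
For each production, add variants omitting each subset of nullable occurrences: E → z P gives z P | z.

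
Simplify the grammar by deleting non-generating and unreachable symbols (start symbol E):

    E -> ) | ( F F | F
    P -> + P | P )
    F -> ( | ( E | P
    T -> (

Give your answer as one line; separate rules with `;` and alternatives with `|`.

Generating nonterminals: {E, F, T}.
Reachable from E after that: {E, F}.
Removed useless symbols: {P, T} and every production mentioning them.

E -> ) | ( F F | F; F -> ( | ( E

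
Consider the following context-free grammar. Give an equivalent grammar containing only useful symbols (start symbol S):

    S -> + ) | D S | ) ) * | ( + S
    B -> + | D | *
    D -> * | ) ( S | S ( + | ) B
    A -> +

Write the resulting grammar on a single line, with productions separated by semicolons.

Generating nonterminals: {A, B, D, S}.
Reachable from S after that: {B, D, S}.
Removed useless symbols: {A} and every production mentioning them.

S -> + ) | D S | ) ) * | ( + S; B -> + | D | *; D -> * | ) ( S | S ( + | ) B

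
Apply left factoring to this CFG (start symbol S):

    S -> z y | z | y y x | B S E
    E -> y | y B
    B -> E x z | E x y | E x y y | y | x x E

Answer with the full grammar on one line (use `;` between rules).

S has alternatives sharing prefix 'z': factor to S → z S' with S' → y | ε.
E has alternatives sharing prefix 'y': factor to E → y E' with E' → ε | B.
B has alternatives sharing prefix 'E x': factor to B → E x B' with B' → z | y | y y.
B' has alternatives sharing prefix 'y': factor to B' → y B'' with B'' → ε | y.

S -> y y x | B S E | z S'; E -> y E'; B -> y | x x E | E x B'; S' -> y | ε; E' -> ε | B; B' -> z | y B''; B'' -> ε | y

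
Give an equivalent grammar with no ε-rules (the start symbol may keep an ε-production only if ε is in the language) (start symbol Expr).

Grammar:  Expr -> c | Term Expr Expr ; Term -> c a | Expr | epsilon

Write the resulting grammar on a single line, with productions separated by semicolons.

Nullable nonterminals: {Term}.
ε ∉ L(G), so no ε-production is kept.
Add the nullable-subset variants: Expr → Term Expr Expr gives Term Expr Expr | Expr Expr.

Expr -> c | Term Expr Expr | Expr Expr; Term -> c a | Expr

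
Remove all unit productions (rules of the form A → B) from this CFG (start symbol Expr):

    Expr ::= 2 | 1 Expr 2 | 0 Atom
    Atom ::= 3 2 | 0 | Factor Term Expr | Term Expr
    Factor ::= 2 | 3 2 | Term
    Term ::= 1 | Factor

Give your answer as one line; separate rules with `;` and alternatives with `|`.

Unit pairs: Factor ⇒* {Term}; Term ⇒* {Factor}.
For every A with A ⇒* B via unit rules, add B's non-unit alternatives to A; then delete every rule of the form X → Y.

Expr ::= 2 | 1 Expr 2 | 0 Atom; Atom ::= 3 2 | 0 | Factor Term Expr | Term Expr; Factor ::= 1 | 2 | 3 2; Term ::= 1 | 2 | 3 2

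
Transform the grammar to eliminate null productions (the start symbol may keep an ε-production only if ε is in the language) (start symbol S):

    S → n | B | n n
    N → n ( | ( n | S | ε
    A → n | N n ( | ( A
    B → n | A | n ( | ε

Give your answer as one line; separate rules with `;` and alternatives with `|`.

Nullable nonterminals: {B, N, S}.
ε ∈ L(G) since S is nullable, so keep S → ε.
For each production, add variants omitting each subset of nullable occurrences: A → N n ( gives N n ( | n (.

S → n | B | n n | ε; N → n ( | ( n | S; A → n | N n ( | n ( | ( A; B → n | A | n (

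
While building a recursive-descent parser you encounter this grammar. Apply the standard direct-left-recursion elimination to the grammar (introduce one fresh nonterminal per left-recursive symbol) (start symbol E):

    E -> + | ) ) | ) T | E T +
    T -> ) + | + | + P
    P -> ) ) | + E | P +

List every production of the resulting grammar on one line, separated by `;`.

E -> + E' | ) ) E' | ) T E'; T -> ) + | + | + P; P -> ) ) P' | + E P'; E' -> T + E' | ε; P' -> + P' | ε

Directly left-recursive nonterminals: E, P.
For E: α = {T +}, β = {+, ) ), ) T}. Rewrite as E → β E' and E' → α E' | ε.
For P: α = {+}, β = {) ), + E}. Rewrite as P → β P' and P' → α P' | ε.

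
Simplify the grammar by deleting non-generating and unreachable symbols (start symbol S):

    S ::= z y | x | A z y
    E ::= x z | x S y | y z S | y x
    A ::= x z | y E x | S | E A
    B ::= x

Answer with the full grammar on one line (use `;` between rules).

Generating nonterminals: {A, B, E, S}.
Reachable from S after that: {A, E, S}.
Removed useless symbols: {B} and every production mentioning them.

S ::= z y | x | A z y; E ::= x z | x S y | y z S | y x; A ::= x z | y E x | S | E A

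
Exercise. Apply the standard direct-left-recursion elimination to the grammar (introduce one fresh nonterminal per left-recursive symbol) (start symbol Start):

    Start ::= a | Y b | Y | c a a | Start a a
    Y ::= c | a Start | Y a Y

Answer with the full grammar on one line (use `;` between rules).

Start ::= a Start1 | Y b Start1 | Y Start1 | c a a Start1; Y ::= c Y1 | a Start Y1; Start1 ::= a a Start1 | ε; Y1 ::= a Y Y1 | ε

Left recursion appears on Start, Y.
For Start: α = {a a}, β = {a, Y b, Y, c a a}. Rewrite as Start → β Start1 and Start1 → α Start1 | ε.
For Y: α = {a Y}, β = {c, a Start}. Rewrite as Y → β Y1 and Y1 → α Y1 | ε.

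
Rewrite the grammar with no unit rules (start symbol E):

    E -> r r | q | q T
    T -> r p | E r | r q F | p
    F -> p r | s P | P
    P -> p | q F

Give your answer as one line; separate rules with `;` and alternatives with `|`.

Unit pairs: F ⇒* {P}.
Replace each nonterminal's rules with the union of the non-unit rules of every nonterminal it unit-derives.

E -> r r | q | q T; T -> r p | E r | r q F | p; F -> p r | s P | p | q F; P -> p | q F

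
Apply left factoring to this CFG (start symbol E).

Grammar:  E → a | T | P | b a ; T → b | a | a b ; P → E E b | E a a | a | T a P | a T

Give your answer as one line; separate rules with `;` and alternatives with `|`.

T has alternatives sharing prefix 'a': factor to T → a T' with T' → ε | b.
P has alternatives sharing prefix 'E': factor to P → E P' with P' → E b | a a.
P has alternatives sharing prefix 'a': factor to P → a P'' with P'' → ε | T.

E → a | T | P | b a; T → b | a T'; P → T a P | E P' | a P''; T' → ε | b; P' → E b | a a; P'' → ε | T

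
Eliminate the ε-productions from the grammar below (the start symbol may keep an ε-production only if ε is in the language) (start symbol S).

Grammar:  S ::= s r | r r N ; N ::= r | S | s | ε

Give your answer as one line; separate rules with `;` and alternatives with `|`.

S ::= s r | r r N | r r; N ::= r | S | s

Nullable set = {N}.
ε ∉ L(G), so no ε-production is kept.
Expand every rule over subsets of its nullable positions: S → r r N gives r r N | r r.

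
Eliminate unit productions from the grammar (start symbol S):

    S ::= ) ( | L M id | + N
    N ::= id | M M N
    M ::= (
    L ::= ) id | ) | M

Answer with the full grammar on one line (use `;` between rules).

Unit pairs: L ⇒* {M}.
Replace each nonterminal's rules with the union of the non-unit rules of every nonterminal it unit-derives.

S ::= ) ( | L M id | + N; N ::= id | M M N; M ::= (; L ::= ) id | ) | (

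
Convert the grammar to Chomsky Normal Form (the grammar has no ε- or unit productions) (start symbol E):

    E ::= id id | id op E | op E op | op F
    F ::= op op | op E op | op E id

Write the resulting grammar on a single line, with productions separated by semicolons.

Introduce a nonterminal for each terminal appearing in a rule of length ≥ 2: X1 → id, X2 → op.
Binarize each right-hand side of length ≥ 3 by chaining fresh nonterminals (Y1, Y2, …): affected rules were E → X1 X2 E; E → X2 E X2; F → X2 E X2; F → X2 E X1.

E ::= X1 X1 | X1 Y1 | X2 Y2 | X2 F; F ::= X2 X2 | X2 Y3 | X2 Y4; X1 ::= id; X2 ::= op; Y1 ::= X2 E; Y2 ::= E X2; Y3 ::= E X2; Y4 ::= E X1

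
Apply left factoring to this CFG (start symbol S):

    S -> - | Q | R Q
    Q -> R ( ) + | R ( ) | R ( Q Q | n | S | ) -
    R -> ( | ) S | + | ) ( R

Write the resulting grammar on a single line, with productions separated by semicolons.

Q has alternatives sharing prefix 'R (': factor to Q → R ( Q' with Q' → ) + | ) | Q Q.
R has alternatives sharing prefix ')': factor to R → ) R' with R' → S | ( R.
Q' has alternatives sharing prefix ')': factor to Q' → ) Q'' with Q'' → + | ε.

S -> - | Q | R Q; Q -> n | S | ) - | R ( Q'; R -> ( | + | ) R'; Q' -> Q Q | ) Q''; R' -> S | ( R; Q'' -> + | ε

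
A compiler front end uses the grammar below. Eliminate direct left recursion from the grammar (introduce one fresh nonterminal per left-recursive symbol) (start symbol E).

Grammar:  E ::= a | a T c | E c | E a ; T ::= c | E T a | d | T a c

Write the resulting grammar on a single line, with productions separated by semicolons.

Directly left-recursive nonterminals: E, T.
For E: α = {c, a}, β = {a, a T c}. Rewrite as E → β E' and E' → α E' | ε.
For T: α = {a c}, β = {c, E T a, d}. Rewrite as T → β T' and T' → α T' | ε.

E ::= a E' | a T c E'; T ::= c T' | E T a T' | d T'; E' ::= c E' | a E' | ε; T' ::= a c T' | ε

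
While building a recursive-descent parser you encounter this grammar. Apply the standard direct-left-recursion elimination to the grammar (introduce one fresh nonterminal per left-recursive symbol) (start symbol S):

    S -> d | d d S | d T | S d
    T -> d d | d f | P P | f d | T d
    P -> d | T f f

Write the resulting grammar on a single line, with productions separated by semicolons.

S -> d S' | d d S S' | d T S'; T -> d d T' | d f T' | P P T' | f d T'; P -> d | T f f; S' -> d S' | eps; T' -> d T' | eps

S, T are directly left-recursive.
For S: α = {d}, β = {d, d d S, d T}. Rewrite as S → β S' and S' → α S' | ε.
For T: α = {d}, β = {d d, d f, P P, f d}. Rewrite as T → β T' and T' → α T' | ε.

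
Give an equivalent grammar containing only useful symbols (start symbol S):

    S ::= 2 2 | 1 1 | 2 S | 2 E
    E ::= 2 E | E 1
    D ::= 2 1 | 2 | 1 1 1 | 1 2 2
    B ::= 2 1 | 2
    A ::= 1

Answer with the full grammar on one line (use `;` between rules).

S ::= 2 2 | 1 1 | 2 S

Generating nonterminals: {A, B, D, S}.
Reachable from S after that: {S}.
Removed useless symbols: {A, B, D, E} and every production mentioning them.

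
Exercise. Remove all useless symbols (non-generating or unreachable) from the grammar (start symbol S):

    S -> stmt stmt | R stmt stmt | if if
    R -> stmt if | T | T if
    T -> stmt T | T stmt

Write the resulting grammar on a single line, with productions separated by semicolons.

Generating nonterminals: {R, S}.
Reachable from S after that: {R, S}.
Removed useless symbols: {T} and every production mentioning them.

S -> stmt stmt | R stmt stmt | if if; R -> stmt if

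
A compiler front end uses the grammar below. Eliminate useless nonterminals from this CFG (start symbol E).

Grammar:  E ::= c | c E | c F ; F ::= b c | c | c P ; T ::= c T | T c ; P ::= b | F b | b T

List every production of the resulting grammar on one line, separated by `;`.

E ::= c | c E | c F; F ::= b c | c | c P; P ::= b | F b

Generating nonterminals: {E, F, P}.
Reachable from E after that: {E, F, P}.
Removed useless symbols: {T} and every production mentioning them.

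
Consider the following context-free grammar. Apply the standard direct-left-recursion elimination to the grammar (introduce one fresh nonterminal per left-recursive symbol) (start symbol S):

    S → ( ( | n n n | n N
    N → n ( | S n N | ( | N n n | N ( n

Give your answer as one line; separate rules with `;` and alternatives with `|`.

Directly left-recursive nonterminal: N.
For N: α = {n n, ( n}, β = {n (, S n N, (}. Rewrite as N → β N' and N' → α N' | ε.

S → ( ( | n n n | n N; N → n ( N' | S n N N' | ( N'; N' → n n N' | ( n N' | ε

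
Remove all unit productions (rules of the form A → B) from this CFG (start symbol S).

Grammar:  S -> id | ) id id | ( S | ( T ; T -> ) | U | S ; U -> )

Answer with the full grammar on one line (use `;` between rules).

Unit pairs: T ⇒* {S, U}.
Replace each nonterminal's rules with the union of the non-unit rules of every nonterminal it unit-derives.

S -> id | ) id id | ( S | ( T; T -> ) | id | ) id id | ( S | ( T; U -> )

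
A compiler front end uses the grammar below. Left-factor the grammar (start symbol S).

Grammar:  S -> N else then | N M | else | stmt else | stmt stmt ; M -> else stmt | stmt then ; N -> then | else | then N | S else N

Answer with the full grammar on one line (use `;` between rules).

S has alternatives sharing prefix 'N': factor to S → N S' with S' → else then | M.
S has alternatives sharing prefix 'stmt': factor to S → stmt S'' with S'' → else | stmt.
N has alternatives sharing prefix 'then': factor to N → then N' with N' → ε | N.

S -> else | N S' | stmt S''; M -> else stmt | stmt then; N -> else | S else N | then N'; S' -> else then | M; S'' -> else | stmt; N' -> ε | N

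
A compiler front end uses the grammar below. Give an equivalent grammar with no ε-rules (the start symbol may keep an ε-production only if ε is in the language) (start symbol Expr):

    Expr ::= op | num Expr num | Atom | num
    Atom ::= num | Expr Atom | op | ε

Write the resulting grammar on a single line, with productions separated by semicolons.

Expr ::= op | num Expr num | num num | Atom | num | ε; Atom ::= num | Expr Atom | Expr | op

The nullable symbols are {Atom, Expr}.
ε ∈ L(G) since Expr is nullable, so keep Expr → ε.
Add the nullable-subset variants: Expr → num Expr num gives num Expr num | num num. Atom → Expr Atom gives Expr Atom | Expr.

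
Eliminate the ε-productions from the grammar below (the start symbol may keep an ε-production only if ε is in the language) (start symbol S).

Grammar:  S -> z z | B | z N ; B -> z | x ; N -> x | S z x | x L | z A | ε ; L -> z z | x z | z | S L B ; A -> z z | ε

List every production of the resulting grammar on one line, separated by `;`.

Nullable nonterminals: {A, N}.
ε ∉ L(G), so no ε-production is kept.
For each production, add variants omitting each subset of nullable occurrences: S → z N gives z N | z. N → z A gives z A | z.

S -> z z | B | z N | z; B -> z | x; N -> x | S z x | x L | z A | z; L -> z z | x z | z | S L B; A -> z z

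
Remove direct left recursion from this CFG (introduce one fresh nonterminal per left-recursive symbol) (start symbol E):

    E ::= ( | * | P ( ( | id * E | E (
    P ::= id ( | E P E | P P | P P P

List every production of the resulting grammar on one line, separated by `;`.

E ::= ( E' | * E' | P ( ( E' | id * E E'; P ::= id ( P' | E P E P'; E' ::= ( E' | ε; P' ::= P P' | P P P' | ε

Directly left-recursive nonterminals: E, P.
For E: α = {(}, β = {(, *, P ( (, id * E}. Rewrite as E → β E' and E' → α E' | ε.
For P: α = {P, P P}, β = {id (, E P E}. Rewrite as P → β P' and P' → α P' | ε.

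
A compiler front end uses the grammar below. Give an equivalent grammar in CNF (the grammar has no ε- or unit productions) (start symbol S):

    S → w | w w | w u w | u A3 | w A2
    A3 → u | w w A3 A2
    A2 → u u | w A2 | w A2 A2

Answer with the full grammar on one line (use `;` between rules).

Introduce a nonterminal for each terminal appearing in a rule of length ≥ 2: X1 → w, X2 → u.
Binarize each right-hand side of length ≥ 3 by chaining fresh nonterminals (Y1, Y2, …): affected rules were S → X1 X2 X1; A3 → X1 X1 A3 A2; A2 → X1 A2 A2.

S → w | X1 X1 | X1 Y1 | X2 A3 | X1 A2; A3 → u | X1 Y2; A2 → X2 X2 | X1 A2 | X1 Y4; X1 → w; X2 → u; Y1 → X2 X1; Y2 → X1 Y3; Y3 → A3 A2; Y4 → A2 A2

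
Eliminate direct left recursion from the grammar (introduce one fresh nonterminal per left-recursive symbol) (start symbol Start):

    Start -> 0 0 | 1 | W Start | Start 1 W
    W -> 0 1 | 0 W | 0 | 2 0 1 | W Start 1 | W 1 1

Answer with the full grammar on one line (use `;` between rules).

Start -> 0 0 Start1 | 1 Start1 | W Start Start1; W -> 0 1 W1 | 0 W W1 | 0 W1 | 2 0 1 W1; Start1 -> 1 W Start1 | epsilon; W1 -> Start 1 W1 | 1 1 W1 | epsilon

Start, W are directly left-recursive.
For Start: α = {1 W}, β = {0 0, 1, W Start}. Rewrite as Start → β Start1 and Start1 → α Start1 | ε.
For W: α = {Start 1, 1 1}, β = {0 1, 0 W, 0, 2 0 1}. Rewrite as W → β W1 and W1 → α W1 | ε.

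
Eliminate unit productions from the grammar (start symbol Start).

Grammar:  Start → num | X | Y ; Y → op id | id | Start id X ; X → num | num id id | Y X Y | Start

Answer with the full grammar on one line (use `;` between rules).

Start → num | num id id | Y X Y | op id | id | Start id X; Y → op id | id | Start id X; X → num | num id id | Y X Y | op id | id | Start id X

Unit pairs: Start ⇒* {X, Y}; X ⇒* {Start, Y}.
Replace each nonterminal's rules with the union of the non-unit rules of every nonterminal it unit-derives.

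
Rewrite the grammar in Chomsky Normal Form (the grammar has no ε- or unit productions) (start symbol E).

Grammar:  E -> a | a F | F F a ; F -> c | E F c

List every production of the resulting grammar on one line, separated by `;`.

Introduce a nonterminal for each terminal appearing in a rule of length ≥ 2: X1 → a, X2 → c.
Binarize each right-hand side of length ≥ 3 by chaining fresh nonterminals (Y1, Y2, …): affected rules were E → F F X1; F → E F X2.

E -> a | X1 F | F Y1; F -> c | E Y2; X1 -> a; X2 -> c; Y1 -> F X1; Y2 -> F X2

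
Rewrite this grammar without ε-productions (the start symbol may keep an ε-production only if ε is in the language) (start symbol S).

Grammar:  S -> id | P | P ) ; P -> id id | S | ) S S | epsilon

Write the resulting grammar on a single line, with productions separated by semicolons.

S -> id | P | P ) | ) | epsilon; P -> id id | S | ) S S | ) S | )

Nullable nonterminals: {P, S}.
ε ∈ L(G) since S is nullable, so keep S → ε.
For each production, add variants omitting each subset of nullable occurrences: S → P ) gives P ) | ). P → ) S S gives ) S S | ) S | ).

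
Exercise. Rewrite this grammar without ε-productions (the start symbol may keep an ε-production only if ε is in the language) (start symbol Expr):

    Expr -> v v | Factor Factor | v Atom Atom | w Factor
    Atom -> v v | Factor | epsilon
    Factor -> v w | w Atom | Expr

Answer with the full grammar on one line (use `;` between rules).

Expr -> v v | Factor Factor | v Atom Atom | v Atom | v | w Factor; Atom -> v v | Factor; Factor -> v w | w Atom | w | Expr

Nullable set = {Atom}.
ε ∉ L(G), so no ε-production is kept.
Expand every rule over subsets of its nullable positions: Expr → v Atom Atom gives v Atom Atom | v Atom | v. Factor → w Atom gives w Atom | w.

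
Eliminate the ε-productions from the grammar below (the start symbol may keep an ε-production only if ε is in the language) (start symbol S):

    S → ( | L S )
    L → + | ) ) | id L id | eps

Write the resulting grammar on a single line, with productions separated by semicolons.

S → ( | L S ) | S ); L → + | ) ) | id L id | id id

Nullable set = {L}.
ε ∉ L(G), so no ε-production is kept.
Add the nullable-subset variants: S → L S ) gives L S ) | S ). L → id L id gives id L id | id id.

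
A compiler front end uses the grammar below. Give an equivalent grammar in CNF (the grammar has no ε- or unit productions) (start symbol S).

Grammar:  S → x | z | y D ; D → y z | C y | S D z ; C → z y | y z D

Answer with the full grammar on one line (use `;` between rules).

Introduce a nonterminal for each terminal appearing in a rule of length ≥ 2: X1 → y, X2 → z.
Binarize each right-hand side of length ≥ 3 by chaining fresh nonterminals (Y1, Y2, …): affected rules were D → S D X2; C → X1 X2 D.

S → x | z | X1 D; D → X1 X2 | C X1 | S Y1; C → X2 X1 | X1 Y2; X1 → y; X2 → z; Y1 → D X2; Y2 → X2 D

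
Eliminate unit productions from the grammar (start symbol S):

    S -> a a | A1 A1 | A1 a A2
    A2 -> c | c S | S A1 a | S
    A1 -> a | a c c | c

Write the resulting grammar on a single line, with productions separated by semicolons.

S -> a a | A1 A1 | A1 a A2; A2 -> c | c S | S A1 a | a a | A1 A1 | A1 a A2; A1 -> a | a c c | c

Unit pairs: A2 ⇒* {S}.
For every A with A ⇒* B via unit rules, add B's non-unit alternatives to A; then delete every rule of the form X → Y.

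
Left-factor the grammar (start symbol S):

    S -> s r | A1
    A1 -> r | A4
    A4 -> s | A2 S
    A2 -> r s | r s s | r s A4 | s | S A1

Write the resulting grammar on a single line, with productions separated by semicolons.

A2 has alternatives sharing prefix 'r s': factor to A2 → r s A2' with A2' → ε | s | A4.

S -> s r | A1; A1 -> r | A4; A4 -> s | A2 S; A2 -> s | S A1 | r s A2'; A2' -> ε | s | A4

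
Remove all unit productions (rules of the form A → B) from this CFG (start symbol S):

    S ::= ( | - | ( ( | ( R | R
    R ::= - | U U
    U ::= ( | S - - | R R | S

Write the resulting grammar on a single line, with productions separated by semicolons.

S ::= ( | - | ( ( | ( R | U U; R ::= - | U U; U ::= ( | S - - | R R | - | ( ( | ( R | U U

Unit pairs: S ⇒* {R}; U ⇒* {R, S}.
Replace each nonterminal's rules with the union of the non-unit rules of every nonterminal it unit-derives.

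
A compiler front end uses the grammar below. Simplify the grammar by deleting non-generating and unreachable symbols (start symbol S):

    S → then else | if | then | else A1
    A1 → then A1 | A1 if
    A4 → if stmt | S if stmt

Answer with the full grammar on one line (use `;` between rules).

Generating nonterminals: {A4, S}.
Reachable from S after that: {S}.
Removed useless symbols: {A1, A4} and every production mentioning them.

S → then else | if | then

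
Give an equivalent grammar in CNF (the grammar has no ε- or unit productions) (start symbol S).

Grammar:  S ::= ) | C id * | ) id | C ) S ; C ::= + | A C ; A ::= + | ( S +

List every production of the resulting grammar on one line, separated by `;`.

Introduce a nonterminal for each terminal appearing in a rule of length ≥ 2: X1 → id, X2 → *, X3 → ), X4 → (, X5 → +.
Binarize each right-hand side of length ≥ 3 by chaining fresh nonterminals (Y1, Y2, …): affected rules were S → C X1 X2; S → C X3 S; A → X4 S X5.

S ::= ) | C Y1 | X3 X1 | C Y2; C ::= + | A C; A ::= + | X4 Y3; X1 ::= id; X2 ::= *; X3 ::= ); X4 ::= (; X5 ::= +; Y1 ::= X1 X2; Y2 ::= X3 S; Y3 ::= S X5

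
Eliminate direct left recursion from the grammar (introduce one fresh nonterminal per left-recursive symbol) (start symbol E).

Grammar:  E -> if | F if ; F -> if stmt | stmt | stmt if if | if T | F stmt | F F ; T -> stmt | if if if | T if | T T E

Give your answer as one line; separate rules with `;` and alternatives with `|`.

E -> if | F if; F -> if stmt F' | stmt F' | stmt if if F' | if T F'; T -> stmt T' | if if if T'; F' -> stmt F' | F F' | ε; T' -> if T' | T E T' | ε

F, T are directly left-recursive.
For F: α = {stmt, F}, β = {if stmt, stmt, stmt if if, if T}. Rewrite as F → β F' and F' → α F' | ε.
For T: α = {if, T E}, β = {stmt, if if if}. Rewrite as T → β T' and T' → α T' | ε.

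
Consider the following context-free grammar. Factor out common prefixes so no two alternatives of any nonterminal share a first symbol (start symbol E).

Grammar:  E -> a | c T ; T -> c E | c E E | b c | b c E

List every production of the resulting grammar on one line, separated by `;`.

T has alternatives sharing prefix 'c E': factor to T → c E T' with T' → ε | E.
T has alternatives sharing prefix 'b c': factor to T → b c T'' with T'' → ε | E.

E -> a | c T; T -> c E T' | b c T''; T' -> ε | E; T'' -> ε | E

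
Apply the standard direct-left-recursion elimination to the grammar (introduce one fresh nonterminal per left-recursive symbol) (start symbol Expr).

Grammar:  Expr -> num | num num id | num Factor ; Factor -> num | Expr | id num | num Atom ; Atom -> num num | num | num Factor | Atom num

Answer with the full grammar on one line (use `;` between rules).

Expr -> num | num num id | num Factor; Factor -> num | Expr | id num | num Atom; Atom -> num num Atom1 | num Atom1 | num Factor Atom1; Atom1 -> num Atom1 | ε

Directly left-recursive nonterminal: Atom.
For Atom: α = {num}, β = {num num, num, num Factor}. Rewrite as Atom → β Atom1 and Atom1 → α Atom1 | ε.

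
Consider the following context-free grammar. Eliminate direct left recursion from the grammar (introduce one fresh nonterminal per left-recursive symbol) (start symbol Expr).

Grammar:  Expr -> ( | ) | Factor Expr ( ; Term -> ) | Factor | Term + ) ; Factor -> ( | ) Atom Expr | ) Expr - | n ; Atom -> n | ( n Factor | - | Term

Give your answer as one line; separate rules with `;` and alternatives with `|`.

Term is directly left-recursive.
For Term: α = {+ )}, β = {), Factor}. Rewrite as Term → β Term1 and Term1 → α Term1 | ε.

Expr -> ( | ) | Factor Expr (; Term -> ) Term1 | Factor Term1; Factor -> ( | ) Atom Expr | ) Expr - | n; Atom -> n | ( n Factor | - | Term; Term1 -> + ) Term1 | epsilon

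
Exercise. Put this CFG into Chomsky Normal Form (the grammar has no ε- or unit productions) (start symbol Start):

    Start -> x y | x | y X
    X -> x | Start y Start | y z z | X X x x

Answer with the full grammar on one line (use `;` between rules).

Introduce a nonterminal for each terminal appearing in a rule of length ≥ 2: X1 → x, X2 → y, X3 → z.
Binarize each right-hand side of length ≥ 3 by chaining fresh nonterminals (Y1, Y2, …): affected rules were X → Start X2 Start; X → X2 X3 X3; X → X X X1 X1.

Start -> X1 X2 | x | X2 X; X -> x | Start Y1 | X2 Y2 | X Y3; X1 -> x; X2 -> y; X3 -> z; Y1 -> X2 Start; Y2 -> X3 X3; Y3 -> X Y4; Y4 -> X1 X1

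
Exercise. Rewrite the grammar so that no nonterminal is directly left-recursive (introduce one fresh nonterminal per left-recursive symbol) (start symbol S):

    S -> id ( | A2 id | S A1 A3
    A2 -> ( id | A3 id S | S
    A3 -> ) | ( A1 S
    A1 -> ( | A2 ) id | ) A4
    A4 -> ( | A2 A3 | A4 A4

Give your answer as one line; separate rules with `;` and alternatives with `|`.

S, A4 are directly left-recursive.
For S: α = {A1 A3}, β = {id (, A2 id}. Rewrite as S → β S' and S' → α S' | ε.
For A4: α = {A4}, β = {(, A2 A3}. Rewrite as A4 → β A4' and A4' → α A4' | ε.

S -> id ( S' | A2 id S'; A2 -> ( id | A3 id S | S; A3 -> ) | ( A1 S; A1 -> ( | A2 ) id | ) A4; A4 -> ( A4' | A2 A3 A4'; S' -> A1 A3 S' | eps; A4' -> A4 A4' | eps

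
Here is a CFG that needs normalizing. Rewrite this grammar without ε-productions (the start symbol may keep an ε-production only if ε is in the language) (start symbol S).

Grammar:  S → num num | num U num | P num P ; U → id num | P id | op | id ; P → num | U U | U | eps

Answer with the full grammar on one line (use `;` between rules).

S → num num | num U num | P num P | P num | num P | num; U → id num | P id | id | op; P → num | U U | U

The nullable symbols are {P}.
ε ∉ L(G), so no ε-production is kept.
Expand every rule over subsets of its nullable positions: S → P num P gives P num P | P num | num P | num. U → P id gives P id | id.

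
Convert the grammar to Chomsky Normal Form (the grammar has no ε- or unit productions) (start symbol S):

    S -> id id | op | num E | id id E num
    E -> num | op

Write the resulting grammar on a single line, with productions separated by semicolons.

S -> X1 X1 | op | X2 E | X1 Y1; E -> num | op; X1 -> id; X2 -> num; Y1 -> X1 Y2; Y2 -> E X2

Introduce a nonterminal for each terminal appearing in a rule of length ≥ 2: X1 → id, X2 → num.
Binarize each right-hand side of length ≥ 3 by chaining fresh nonterminals (Y1, Y2, …): affected rules were S → X1 X1 E X2.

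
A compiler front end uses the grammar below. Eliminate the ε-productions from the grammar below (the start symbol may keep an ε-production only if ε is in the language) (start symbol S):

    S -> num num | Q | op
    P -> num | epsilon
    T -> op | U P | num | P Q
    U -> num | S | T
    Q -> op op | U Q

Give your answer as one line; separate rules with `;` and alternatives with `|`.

S -> num num | Q | op; P -> num; T -> op | U P | U | num | P Q | Q; U -> num | S | T; Q -> op op | U Q

The nullable symbols are {P}.
ε ∉ L(G), so no ε-production is kept.
Expand every rule over subsets of its nullable positions: T → U P gives U P | U. T → P Q gives P Q | Q.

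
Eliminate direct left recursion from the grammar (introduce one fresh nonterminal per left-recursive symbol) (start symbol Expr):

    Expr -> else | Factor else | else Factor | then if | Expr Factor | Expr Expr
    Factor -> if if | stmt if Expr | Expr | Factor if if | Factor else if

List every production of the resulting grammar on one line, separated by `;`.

Expr -> else Expr1 | Factor else Expr1 | else Factor Expr1 | then if Expr1; Factor -> if if Factor1 | stmt if Expr Factor1 | Expr Factor1; Expr1 -> Factor Expr1 | Expr Expr1 | ε; Factor1 -> if if Factor1 | else if Factor1 | ε

Left recursion appears on Expr, Factor.
For Expr: α = {Factor, Expr}, β = {else, Factor else, else Factor, then if}. Rewrite as Expr → β Expr1 and Expr1 → α Expr1 | ε.
For Factor: α = {if if, else if}, β = {if if, stmt if Expr, Expr}. Rewrite as Factor → β Factor1 and Factor1 → α Factor1 | ε.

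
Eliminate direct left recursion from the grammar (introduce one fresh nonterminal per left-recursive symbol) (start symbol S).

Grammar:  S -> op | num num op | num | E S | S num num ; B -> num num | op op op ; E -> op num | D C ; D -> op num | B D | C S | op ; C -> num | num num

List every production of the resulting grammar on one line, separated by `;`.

S is directly left-recursive.
For S: α = {num num}, β = {op, num num op, num, E S}. Rewrite as S → β S' and S' → α S' | ε.

S -> op S' | num num op S' | num S' | E S S'; B -> num num | op op op; E -> op num | D C; D -> op num | B D | C S | op; C -> num | num num; S' -> num num S' | ε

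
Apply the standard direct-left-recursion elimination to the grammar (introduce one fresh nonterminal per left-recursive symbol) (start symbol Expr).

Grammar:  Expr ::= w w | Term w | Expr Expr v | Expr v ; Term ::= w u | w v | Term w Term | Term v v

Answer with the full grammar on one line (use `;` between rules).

Left recursion appears on Expr, Term.
For Expr: α = {Expr v, v}, β = {w w, Term w}. Rewrite as Expr → β Expr1 and Expr1 → α Expr1 | ε.
For Term: α = {w Term, v v}, β = {w u, w v}. Rewrite as Term → β Term1 and Term1 → α Term1 | ε.

Expr ::= w w Expr1 | Term w Expr1; Term ::= w u Term1 | w v Term1; Expr1 ::= Expr v Expr1 | v Expr1 | ε; Term1 ::= w Term Term1 | v v Term1 | ε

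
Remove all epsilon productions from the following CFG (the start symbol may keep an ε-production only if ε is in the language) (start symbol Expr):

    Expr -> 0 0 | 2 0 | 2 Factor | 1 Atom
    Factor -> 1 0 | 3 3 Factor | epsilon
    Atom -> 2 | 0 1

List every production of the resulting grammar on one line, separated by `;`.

Nullable nonterminals: {Factor}.
ε ∉ L(G), so no ε-production is kept.
Add the nullable-subset variants: Expr → 2 Factor gives 2 Factor | 2. Factor → 3 3 Factor gives 3 3 Factor | 3 3.

Expr -> 0 0 | 2 0 | 2 Factor | 2 | 1 Atom; Factor -> 1 0 | 3 3 Factor | 3 3; Atom -> 2 | 0 1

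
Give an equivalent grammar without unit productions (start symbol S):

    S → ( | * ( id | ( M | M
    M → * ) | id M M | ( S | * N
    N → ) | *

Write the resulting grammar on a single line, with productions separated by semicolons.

S → ( | * ( id | ( M | * ) | id M M | ( S | * N; M → * ) | id M M | ( S | * N; N → ) | *

Unit pairs: S ⇒* {M}.
For each unit pair (A, B), copy every non-unit production of B to A, then drop all unit productions.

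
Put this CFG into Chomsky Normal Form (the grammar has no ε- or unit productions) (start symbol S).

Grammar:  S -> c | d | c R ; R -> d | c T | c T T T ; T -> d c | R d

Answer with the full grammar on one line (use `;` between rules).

Introduce a nonterminal for each terminal appearing in a rule of length ≥ 2: X1 → c, X2 → d.
Binarize each right-hand side of length ≥ 3 by chaining fresh nonterminals (Y1, Y2, …): affected rules were R → X1 T T T.

S -> c | d | X1 R; R -> d | X1 T | X1 Y1; T -> X2 X1 | R X2; X1 -> c; X2 -> d; Y1 -> T Y2; Y2 -> T T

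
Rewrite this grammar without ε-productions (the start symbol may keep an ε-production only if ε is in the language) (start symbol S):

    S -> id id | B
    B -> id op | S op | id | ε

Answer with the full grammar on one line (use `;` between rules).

Nullable set = {B, S}.
ε ∈ L(G) since S is nullable, so keep S → ε.
For each production, add variants omitting each subset of nullable occurrences: B → S op gives S op | op.

S -> id id | B | ε; B -> id op | S op | op | id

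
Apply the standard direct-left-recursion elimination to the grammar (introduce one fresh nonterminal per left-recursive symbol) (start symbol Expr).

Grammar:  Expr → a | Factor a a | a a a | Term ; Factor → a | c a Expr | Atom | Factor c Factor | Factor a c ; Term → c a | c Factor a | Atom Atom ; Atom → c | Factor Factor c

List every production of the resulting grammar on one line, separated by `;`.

Expr → a | Factor a a | a a a | Term; Factor → a Factor1 | c a Expr Factor1 | Atom Factor1; Term → c a | c Factor a | Atom Atom; Atom → c | Factor Factor c; Factor1 → c Factor Factor1 | a c Factor1 | ε

Directly left-recursive nonterminal: Factor.
For Factor: α = {c Factor, a c}, β = {a, c a Expr, Atom}. Rewrite as Factor → β Factor1 and Factor1 → α Factor1 | ε.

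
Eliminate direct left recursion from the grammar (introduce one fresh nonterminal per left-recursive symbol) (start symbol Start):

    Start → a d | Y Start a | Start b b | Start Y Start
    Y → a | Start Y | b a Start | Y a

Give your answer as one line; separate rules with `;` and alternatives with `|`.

Start → a d Start1 | Y Start a Start1; Y → a Y1 | Start Y Y1 | b a Start Y1; Start1 → b b Start1 | Y Start Start1 | ε; Y1 → a Y1 | ε

Directly left-recursive nonterminals: Start, Y.
For Start: α = {b b, Y Start}, β = {a d, Y Start a}. Rewrite as Start → β Start1 and Start1 → α Start1 | ε.
For Y: α = {a}, β = {a, Start Y, b a Start}. Rewrite as Y → β Y1 and Y1 → α Y1 | ε.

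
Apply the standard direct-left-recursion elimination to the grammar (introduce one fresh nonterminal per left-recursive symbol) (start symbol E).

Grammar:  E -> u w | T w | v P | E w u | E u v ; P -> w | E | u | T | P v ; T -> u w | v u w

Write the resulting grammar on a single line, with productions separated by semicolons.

Left recursion appears on E, P.
For E: α = {w u, u v}, β = {u w, T w, v P}. Rewrite as E → β E' and E' → α E' | ε.
For P: α = {v}, β = {w, E, u, T}. Rewrite as P → β P' and P' → α P' | ε.

E -> u w E' | T w E' | v P E'; P -> w P' | E P' | u P' | T P'; T -> u w | v u w; E' -> w u E' | u v E' | ε; P' -> v P' | ε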